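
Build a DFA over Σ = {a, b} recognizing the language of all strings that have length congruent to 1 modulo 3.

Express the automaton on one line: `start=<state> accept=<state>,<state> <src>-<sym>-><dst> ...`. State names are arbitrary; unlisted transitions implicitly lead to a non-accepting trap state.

Count input length modulo 3: every symbol advances one step around the cycle s0 → s1 → s2 → s0. Accept at s1.
3 states suffice.
        a   b  
>  s0   s1  s1 
 * s1   s2  s2 
   s2   s0  s0 
(> = start, * = accepting)

start=s0 accept=s1 s0-a->s1 s0-b->s1 s1-a->s2 s1-b->s2 s2-a->s0 s2-b->s0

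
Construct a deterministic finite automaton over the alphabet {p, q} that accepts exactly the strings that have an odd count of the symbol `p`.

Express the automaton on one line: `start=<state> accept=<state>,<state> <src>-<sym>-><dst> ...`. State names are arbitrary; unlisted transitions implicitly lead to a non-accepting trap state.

The only thing that matters is how many `p`s have appeared, reduced mod 2. Use one state per residue: S0 for 0, …, S1 for 1. Reading `p` moves to the next residue; anything else stays put. S1 is accepting.
2 states suffice.
        p   q  
>  S0   S1  S0 
 * S1   S0  S1 
(> = start, * = accepting)

start=S0 accept=S1 S0-p->S1 S0-q->S0 S1-p->S0 S1-q->S1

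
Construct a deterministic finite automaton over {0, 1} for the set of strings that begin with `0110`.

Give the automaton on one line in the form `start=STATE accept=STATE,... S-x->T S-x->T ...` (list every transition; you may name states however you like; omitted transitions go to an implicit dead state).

Check the first 4 symbols one by one: S0 through S3 record how many have matched `0110` so far; any wrong symbol goes to the dead state S5. After all 4 match we enter the accepting sink S4.
With 6 states:
        0   1  
>  S0   S1  S5 
   S1   S5  S2 
   S2   S5  S3 
   S3   S4  S5 
 * S4   S4  S4 
   S5   S5  S5 
(> = start, * = accepting)

start=S0 accept=S4 S0-0->S1 S0-1->S5 S1-0->S5 S1-1->S2 S2-0->S5 S2-1->S3 S3-0->S4 S3-1->S5 S4-0->S4 S4-1->S4 S5-0->S5 S5-1->S5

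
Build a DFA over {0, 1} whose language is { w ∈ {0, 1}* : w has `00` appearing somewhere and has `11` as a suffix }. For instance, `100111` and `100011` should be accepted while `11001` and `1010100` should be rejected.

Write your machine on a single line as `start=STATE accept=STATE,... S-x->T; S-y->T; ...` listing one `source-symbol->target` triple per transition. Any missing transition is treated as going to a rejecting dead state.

Build one automaton per condition and run them in lockstep. One (3 states) tracks whether and how much of `00` has been seen; the other (3 states) tracks how much of the suffix `11` has currently been matched. Each combined state is a pair, one component from each; accept when both components accept. Equivalent product states are then merged.
A 5-state machine:
        0   1  
>  s0   s1  s0 
   s1   s2  s0 
   s2   s2  s3 
   s3   s2  s4 
 * s4   s2  s4 
(> = start, * = accepting)

start=s0; accept=s4; s0-0->s1; s0-1->s0; s1-0->s2; s1-1->s0; s2-0->s2; s2-1->s3; s3-0->s2; s3-1->s4; s4-0->s2; s4-1->s4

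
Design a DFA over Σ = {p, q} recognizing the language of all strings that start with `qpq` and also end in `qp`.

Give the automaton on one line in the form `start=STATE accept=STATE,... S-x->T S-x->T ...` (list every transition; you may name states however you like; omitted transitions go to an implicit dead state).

Handle the two conditions separately and then intersect. One (5 states) tracks whether the input so far still matches the prefix `qpq`; the other (3 states) tracks how much of the suffix `qp` has currently been matched. Each combined state is a pair, one component from each; accept when both components accept. After merging equivalent states the machine shrinks.
With 7 states:
        p   q  
>  S0   S1  S2 
   S1   S1  S1 
   S2   S3  S1 
   S3   S1  S4 
   S4   S5  S4 
 * S5   S6  S4 
   S6   S6  S4 
(> = start, * = accepting)

start=S0 accept=S5 S0-p->S1 S0-q->S2 S1-p->S1 S1-q->S1 S2-p->S3 S2-q->S1 S3-p->S1 S3-q->S4 S4-p->S5 S4-q->S4 S5-p->S6 S5-q->S4 S6-p->S6 S6-q->S4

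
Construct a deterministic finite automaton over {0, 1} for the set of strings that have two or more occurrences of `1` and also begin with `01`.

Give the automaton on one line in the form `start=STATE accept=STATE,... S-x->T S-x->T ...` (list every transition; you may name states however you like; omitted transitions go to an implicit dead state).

start=s0 accept=s4 s0-0->s1 s0-1->s2 s1-0->s2 s1-1->s3 s2-0->s2 s2-1->s2 s3-0->s3 s3-1->s4 s4-0->s4 s4-1->s4

Handle the two conditions separately and then intersect. The first has 4 states tracking the count of `1`s, saturating at 3; the second has 4 states tracking whether the input so far still matches the prefix `01`. A product state is a pair (one from each), accepting exactly when both do. Equivalent product states are then merged.
With 5 states:
        0   1  
>  s0   s1  s2 
   s1   s2  s3 
   s2   s2  s2 
   s3   s3  s4 
 * s4   s4  s4 
(> = start, * = accepting)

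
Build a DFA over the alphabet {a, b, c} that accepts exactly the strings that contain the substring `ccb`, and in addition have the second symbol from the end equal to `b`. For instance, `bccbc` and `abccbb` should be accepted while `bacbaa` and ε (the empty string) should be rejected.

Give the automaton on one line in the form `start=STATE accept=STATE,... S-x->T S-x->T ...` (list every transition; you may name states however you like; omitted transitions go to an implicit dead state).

start=S0 accept=S14,S15,S16 S0-a->S1 S0-b->S2 S0-c->S3 S1-a->S4 S1-b->S5 S1-c->S6 S2-a->S7 S2-b->S8 S2-c->S9 S3-a->S10 S3-b->S11 S3-c->S12 S4-a->S4 S4-b->S5 S4-c->S6 S5-a->S7 S5-b->S8 S5-c->S9 S6-a->S10 S6-b->S11 S6-c->S12 S7-a->S4 S7-b->S5 S7-c->S6 S8-a->S7 S8-b->S8 S8-c->S9 S9-a->S10 S9-b->S11 S9-c->S12 S10-a->S4 S10-b->S5 S10-c->S6 S11-a->S7 S11-b->S8 S11-c->S9 S12-a->S10 S12-b->S13 S12-c->S12 S13-a->S14 S13-b->S15 S13-c->S16 S14-a->S17 S14-b->S18 S14-c->S19 S15-a->S14 S15-b->S15 S15-c->S16 S16-a->S20 S16-b->S13 S16-c->S21 S17-a->S17 S17-b->S18 S17-c->S19 S18-a->S14 S18-b->S15 S18-c->S16 S19-a->S20 S19-b->S13 S19-c->S21 S20-a->S17 S20-b->S18 S20-c->S19 S21-a->S20 S21-b->S13 S21-c->S21

Run two small machines in parallel and take their product. One (4 states) tracks whether and how much of `ccb` has been seen; the other (13 states) tracks the last 2 symbols read. Each combined state is a pair, one component from each; accept when both components accept.
With 22 states:
          a    b    c  
>  S0     S1   S2   S3 
   S1     S4   S5   S6 
   S2     S7   S8   S9 
   S3    S10  S11  S12 
   S4     S4   S5   S6 
   S5     S7   S8   S9 
   S6    S10  S11  S12 
   S7     S4   S5   S6 
   S8     S7   S8   S9 
   S9    S10  S11  S12 
   S10    S4   S5   S6 
   S11    S7   S8   S9 
   S12   S10  S13  S12 
   S13   S14  S15  S16 
 * S14   S17  S18  S19 
 * S15   S14  S15  S16 
 * S16   S20  S13  S21 
   S17   S17  S18  S19 
   S18   S14  S15  S16 
   S19   S20  S13  S21 
   S20   S17  S18  S19 
   S21   S20  S13  S21 
(> = start, * = accepting)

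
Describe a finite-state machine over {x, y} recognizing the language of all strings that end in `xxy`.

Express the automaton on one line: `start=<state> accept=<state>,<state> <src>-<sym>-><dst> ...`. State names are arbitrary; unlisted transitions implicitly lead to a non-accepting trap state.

start=S0 accept=S3 S0-x->S1 S0-y->S0 S1-x->S2 S1-y->S0 S2-x->S2 S2-y->S3 S3-x->S1 S3-y->S0

Let each state record the length of the longest suffix of the input read so far that is also a prefix of `xxy`. S1 means the last symbol is `x`; S2 means the last 2 symbols are `xx`; S3 means the last 3 symbols are `xxy`. Accept only at S3, where the string currently ends in `xxy`.
A 4-state machine:
        x   y  
>  S0   S1  S0 
   S1   S2  S0 
   S2   S2  S3 
 * S3   S1  S0 
(> = start, * = accepting)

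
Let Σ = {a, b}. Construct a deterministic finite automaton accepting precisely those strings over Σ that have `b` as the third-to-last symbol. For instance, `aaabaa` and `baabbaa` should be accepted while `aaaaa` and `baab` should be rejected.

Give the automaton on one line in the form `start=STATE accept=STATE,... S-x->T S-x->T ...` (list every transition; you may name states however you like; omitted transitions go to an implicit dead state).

start=s0 accept=s11,s12,s13,s14 s0-a->s1 s0-b->s2 s1-a->s3 s1-b->s4 s2-a->s5 s2-b->s6 s3-a->s7 s3-b->s8 s4-a->s9 s4-b->s10 s5-a->s11 s5-b->s12 s6-a->s13 s6-b->s14 s7-a->s7 s7-b->s8 s8-a->s9 s8-b->s10 s9-a->s11 s9-b->s12 s10-a->s13 s10-b->s14 s11-a->s7 s11-b->s8 s12-a->s9 s12-b->s10 s13-a->s11 s13-b->s12 s14-a->s13 s14-b->s14

A DFA must remember the last 3 symbols (since which symbol is third-to-last isn't known until the input ends). Use one state per possible window of the last ≤3 symbols; accept from those whose window starts with `b`.
A 15-state machine:
          a    b  
>  s0     s1   s2 
   s1     s3   s4 
   s2     s5   s6 
   s3     s7   s8 
   s4     s9  s10 
   s5    s11  s12 
   s6    s13  s14 
   s7     s7   s8 
   s8     s9  s10 
   s9    s11  s12 
   s10   s13  s14 
 * s11    s7   s8 
 * s12    s9  s10 
 * s13   s11  s12 
 * s14   s13  s14 
(> = start, * = accepting)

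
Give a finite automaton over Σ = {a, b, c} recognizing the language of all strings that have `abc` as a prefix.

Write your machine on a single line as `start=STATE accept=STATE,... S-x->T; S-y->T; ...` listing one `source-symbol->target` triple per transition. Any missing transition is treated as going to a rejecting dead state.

start=S0; accept=S3; S0-a->S1; S0-b->S4; S0-c->S4; S1-a->S4; S1-b->S2; S1-c->S4; S2-a->S4; S2-b->S4; S2-c->S3; S3-a->S3; S3-b->S3; S3-c->S3; S4-a->S4; S4-b->S4; S4-c->S4

Walk along `abc` while the input agrees: from S0 take `a` to S1, and so on. Any deviation drops to the rejecting sink S4. Once S3 is reached the prefix is confirmed and every continuation is accepted.
With 5 states:
        a   b   c  
>  S0   S1  S4  S4 
   S1   S4  S2  S4 
   S2   S4  S4  S3 
 * S3   S3  S3  S3 
   S4   S4  S4  S4 
(> = start, * = accepting)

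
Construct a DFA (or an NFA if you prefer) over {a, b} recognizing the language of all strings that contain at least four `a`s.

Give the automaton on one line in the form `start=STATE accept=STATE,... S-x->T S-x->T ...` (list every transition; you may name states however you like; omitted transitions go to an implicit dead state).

start=S0 accept=S4,S5 S0-a->S1 S0-b->S0 S1-a->S2 S1-b->S1 S2-a->S3 S2-b->S2 S3-a->S4 S3-b->S3 S4-a->S5 S4-b->S4 S5-a->S5 S5-b->S5

Only the number of `a`s matters, and only up to 5. Make a chain S0 → S1 → S2 → S3 → S4 → S5 advanced by each `a` (with S5 absorbing); every other symbol self-loops. The accepting set is {S4, S5}.
A 6-state machine:
        a   b  
>  S0   S1  S0 
   S1   S2  S1 
   S2   S3  S2 
   S3   S4  S3 
 * S4   S5  S4 
 * S5   S5  S5 
(> = start, * = accepting)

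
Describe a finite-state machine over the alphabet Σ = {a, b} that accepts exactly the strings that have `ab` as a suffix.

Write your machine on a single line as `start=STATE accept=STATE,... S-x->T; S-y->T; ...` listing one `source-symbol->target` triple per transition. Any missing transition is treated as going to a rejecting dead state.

start=q0; accept=q2; q0-a->q1; q0-b->q0; q1-a->q1; q1-b->q2; q2-a->q1; q2-b->q0

Let each state record the length of the longest suffix of the input read so far that is also a prefix of `ab`. q1 means the last symbol is `a`; q2 means the last 2 symbols are `ab`. Accept only at q2, where the string currently ends in `ab`.
        a   b  
>  q0   q1  q0 
   q1   q1  q2 
 * q2   q1  q0 
(> = start, * = accepting)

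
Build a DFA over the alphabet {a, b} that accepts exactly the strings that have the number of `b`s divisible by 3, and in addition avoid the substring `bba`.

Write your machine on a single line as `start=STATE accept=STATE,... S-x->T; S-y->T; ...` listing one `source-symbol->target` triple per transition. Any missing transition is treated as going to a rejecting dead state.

Build one automaton per condition and run them in lockstep. The first has 3 states tracking the count of `b`s modulo 3; the second has 4 states tracking partial matches of the forbidden pattern `bba`. A product state is a pair (one from each), accepting exactly when both do. After merging equivalent states the machine shrinks.
10 states suffice.
        a   b  
>* s0   s0  s1 
   s1   s2  s3 
   s2   s2  s4 
   s3   s5  s6 
   s4   s7  s6 
   s5   s5  s5 
 * s6   s5  s8 
   s7   s7  s9 
   s8   s5  s3 
 * s9   s0  s8 
(> = start, * = accepting)

start=s0; accept=s0,s6,s9; s0-a->s0; s0-b->s1; s1-a->s2; s1-b->s3; s2-a->s2; s2-b->s4; s3-a->s5; s3-b->s6; s4-a->s7; s4-b->s6; s5-a->s5; s5-b->s5; s6-a->s5; s6-b->s8; s7-a->s7; s7-b->s9; s8-a->s5; s8-b->s3; s9-a->s0; s9-b->s8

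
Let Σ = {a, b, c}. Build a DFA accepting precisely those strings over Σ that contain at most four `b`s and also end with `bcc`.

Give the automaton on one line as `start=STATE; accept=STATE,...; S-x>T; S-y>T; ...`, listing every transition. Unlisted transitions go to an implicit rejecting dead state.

Run two small machines in parallel and take their product. The first has 6 states tracking the count of `b`s, saturating at 5; the second has 4 states tracking how much of the suffix `bcc` has currently been matched. A product state is a pair (one from each), accepting exactly when both do. Minimizing collapses redundant product states.
17 states suffice.
          a    b    c  
>  s0     s0   s1   s0 
   s1     s2   s3   s4 
   s2     s2   s3   s2 
   s3     s5   s6   s7 
   s4     s2   s3   s8 
   s5     s5   s6   s5 
   s6     s9  s10  s11 
   s7     s5   s6  s12 
 * s8     s2   s3   s2 
   s9     s9  s10   s9 
   s10   s13  s13  s14 
   s11    s9  s10  s15 
 * s12    s5   s6   s5 
   s13   s13  s13  s13 
   s14   s13  s13  s16 
 * s15    s9  s10   s9 
 * s16   s13  s13  s13 
(> = start, * = accepting)

start=s0; accept=s8,s12,s15,s16; s0-a>s0; s0-b>s1; s0-c>s0; s1-a>s2; s1-b>s3; s1-c>s4; s2-a>s2; s2-b>s3; s2-c>s2; s3-a>s5; s3-b>s6; s3-c>s7; s4-a>s2; s4-b>s3; s4-c>s8; s5-a>s5; s5-b>s6; s5-c>s5; s6-a>s9; s6-b>s10; s6-c>s11; s7-a>s5; s7-b>s6; s7-c>s12; s8-a>s2; s8-b>s3; s8-c>s2; s9-a>s9; s9-b>s10; s9-c>s9; s10-a>s13; s10-b>s13; s10-c>s14; s11-a>s9; s11-b>s10; s11-c>s15; s12-a>s5; s12-b>s6; s12-c>s5; s13-a>s13; s13-b>s13; s13-c>s13; s14-a>s13; s14-b>s13; s14-c>s16; s15-a>s9; s15-b>s10; s15-c>s9; s16-a>s13; s16-b>s13; s16-c>s13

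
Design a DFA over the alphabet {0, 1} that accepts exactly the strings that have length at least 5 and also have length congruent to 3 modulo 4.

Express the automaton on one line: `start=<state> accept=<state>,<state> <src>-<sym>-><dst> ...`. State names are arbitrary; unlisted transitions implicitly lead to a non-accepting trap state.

Handle the two conditions separately and then intersect. The first has 7 states tracking the input length, saturating at 6; the second has 4 states tracking the input length modulo 4. A product state is a pair (one from each), accepting exactly when both do.
10 states suffice.
        0   1  
>  S0   S1  S1 
   S1   S2  S2 
   S2   S3  S3 
   S3   S4  S4 
   S4   S5  S5 
   S5   S6  S6 
   S6   S7  S7 
 * S7   S8  S8 
   S8   S9  S9 
   S9   S6  S6 
(> = start, * = accepting)

start=S0 accept=S7 S0-0->S1 S0-1->S1 S1-0->S2 S1-1->S2 S2-0->S3 S2-1->S3 S3-0->S4 S3-1->S4 S4-0->S5 S4-1->S5 S5-0->S6 S5-1->S6 S6-0->S7 S6-1->S7 S7-0->S8 S7-1->S8 S8-0->S9 S8-1->S9 S9-0->S6 S9-1->S6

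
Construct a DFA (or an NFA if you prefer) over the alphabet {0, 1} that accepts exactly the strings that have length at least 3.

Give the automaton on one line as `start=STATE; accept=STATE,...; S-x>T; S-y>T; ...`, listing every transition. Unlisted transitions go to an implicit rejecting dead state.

start=s0; accept=s3,s4; s0-0>s1; s0-1>s1; s1-0>s2; s1-1>s2; s2-0>s3; s2-1>s3; s3-0>s4; s3-1>s4; s4-0>s4; s4-1>s4

We only need to distinguish lengths 0, 1, …, 3, and '>3'. Chain s0 → s1 → s2 → s3 → s4 on every symbol, with s4 looping. Accepting states: {s3, s4}.
        0   1  
>  s0   s1  s1 
   s1   s2  s2 
   s2   s3  s3 
 * s3   s4  s4 
 * s4   s4  s4 
(> = start, * = accepting)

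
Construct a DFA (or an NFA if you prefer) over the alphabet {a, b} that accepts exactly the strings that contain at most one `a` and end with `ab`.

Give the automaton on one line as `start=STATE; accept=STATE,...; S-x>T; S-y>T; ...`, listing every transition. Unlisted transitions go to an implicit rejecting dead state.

Build one automaton per condition and run them in lockstep. One (3 states) tracks the count of `a`s, saturating at 2; the other (3 states) tracks how much of the suffix `ab` has currently been matched. Each combined state is a pair, one component from each; accept when both components accept. Minimizing collapses redundant product states.
With 4 states:
        a   b  
>  S0   S1  S0 
   S1   S2  S3 
   S2   S2  S2 
 * S3   S2  S2 
(> = start, * = accepting)

start=S0; accept=S3; S0-a>S1; S0-b>S0; S1-a>S2; S1-b>S3; S2-a>S2; S2-b>S2; S3-a>S2; S3-b>S2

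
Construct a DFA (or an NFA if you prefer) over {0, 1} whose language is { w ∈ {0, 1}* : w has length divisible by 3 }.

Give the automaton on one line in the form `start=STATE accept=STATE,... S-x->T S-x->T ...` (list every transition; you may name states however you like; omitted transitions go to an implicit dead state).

start=q0 accept=q0 q0-0->q1 q0-1->q1 q1-0->q2 q1-1->q2 q2-0->q0 q2-1->q0

Count input length modulo 3: every symbol advances one step around the cycle q0 → q1 → q2 → q0. Accept at q0.
A 3-state machine:
        0   1  
>* q0   q1  q1 
   q1   q2  q2 
   q2   q0  q0 
(> = start, * = accepting)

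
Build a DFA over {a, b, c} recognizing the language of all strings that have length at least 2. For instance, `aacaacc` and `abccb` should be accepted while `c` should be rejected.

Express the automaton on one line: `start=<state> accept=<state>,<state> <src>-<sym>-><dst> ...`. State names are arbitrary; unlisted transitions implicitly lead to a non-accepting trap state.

start=S0 accept=S2,S3 S0-a->S1 S0-b->S1 S0-c->S1 S1-a->S2 S1-b->S2 S1-c->S2 S2-a->S3 S2-b->S3 S2-c->S3 S3-a->S3 S3-b->S3 S3-c->S3

We only need to distinguish lengths 0, 1, …, 2, and '>2'. Chain S0 → S1 → S2 → S3 on every symbol, with S3 looping. Accepting states: {S2, S3}.
4 states suffice.
        a   b   c  
>  S0   S1  S1  S1 
   S1   S2  S2  S2 
 * S2   S3  S3  S3 
 * S3   S3  S3  S3 
(> = start, * = accepting)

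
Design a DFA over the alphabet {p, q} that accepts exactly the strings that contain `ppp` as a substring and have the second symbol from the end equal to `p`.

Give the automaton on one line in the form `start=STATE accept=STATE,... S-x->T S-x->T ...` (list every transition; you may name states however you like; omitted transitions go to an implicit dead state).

start=s0 accept=s3,s4 s0-p->s1 s0-q->s0 s1-p->s2 s1-q->s0 s2-p->s3 s2-q->s0 s3-p->s3 s3-q->s4 s4-p->s5 s4-q->s6 s5-p->s3 s5-q->s4 s6-p->s5 s6-q->s6

Run two small machines in parallel and take their product. One (4 states) tracks whether and how much of `ppp` has been seen; the other (7 states) tracks the last 2 symbols read. Each combined state is a pair, one component from each; accept when both components accept. Minimizing collapses redundant product states.
        p   q  
>  s0   s1  s0 
   s1   s2  s0 
   s2   s3  s0 
 * s3   s3  s4 
 * s4   s5  s6 
   s5   s3  s4 
   s6   s5  s6 
(> = start, * = accepting)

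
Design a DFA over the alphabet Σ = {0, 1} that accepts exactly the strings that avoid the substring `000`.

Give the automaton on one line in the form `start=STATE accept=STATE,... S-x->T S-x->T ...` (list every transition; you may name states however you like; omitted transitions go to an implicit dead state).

start=q0 accept=q0,q1,q2 q0-0->q1 q0-1->q0 q1-0->q2 q1-1->q0 q2-0->q3 q2-1->q0 q3-0->q3 q3-1->q3

This is the complement of 'contains `000`'. Use the same substring-matching states — q0 through q3 holding how much of `000` has just been matched — but flip the accepting set: everything except the trap q3 accepts.
With 4 states:
        0   1  
>* q0   q1  q0 
 * q1   q2  q0 
 * q2   q3  q0 
   q3   q3  q3 
(> = start, * = accepting)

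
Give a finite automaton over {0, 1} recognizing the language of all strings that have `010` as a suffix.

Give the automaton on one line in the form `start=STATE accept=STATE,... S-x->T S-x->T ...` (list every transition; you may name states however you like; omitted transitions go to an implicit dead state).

Remember how much of `010` the current input suffix matches. State S0 means no match yet; S1 means the last symbol is `0`; S2 means the last 2 symbols are `01`; S3 means the last 3 symbols are `010`. Only S3 accepts. On a mismatch, fall back to the longest proper suffix that is still a prefix of `010`.
A 4-state machine:
        0   1  
>  S0   S1  S0 
   S1   S1  S2 
   S2   S3  S0 
 * S3   S1  S2 
(> = start, * = accepting)

start=S0 accept=S3 S0-0->S1 S0-1->S0 S1-0->S1 S1-1->S2 S2-0->S3 S2-1->S0 S3-0->S1 S3-1->S2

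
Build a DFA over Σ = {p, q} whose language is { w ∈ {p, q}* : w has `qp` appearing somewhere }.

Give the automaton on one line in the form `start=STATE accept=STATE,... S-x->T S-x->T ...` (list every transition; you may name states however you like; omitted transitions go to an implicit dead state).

States A..B record the length of the longest prefix of `qp` that matches the current input suffix. Reaching C means `qp` has been seen, and we stay there forever. Accept from C.
       p  q 
>  A   A  B 
   B   C  B 
 * C   C  C 
(> = start, * = accepting)

start=A accept=C A-p->A A-q->B B-p->C B-q->B C-p->C C-q->C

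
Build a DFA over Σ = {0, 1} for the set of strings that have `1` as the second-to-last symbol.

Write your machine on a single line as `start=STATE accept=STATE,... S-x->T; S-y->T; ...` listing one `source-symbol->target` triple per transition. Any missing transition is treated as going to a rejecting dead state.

A DFA must remember the last 2 symbols (since which symbol is second-to-last isn't known until the input ends). Use one state per possible window of the last ≤2 symbols; accept from those whose window starts with `1`.
7 states suffice.
        0   1  
>  S0   S1  S2 
   S1   S3  S4 
   S2   S5  S6 
   S3   S3  S4 
   S4   S5  S6 
 * S5   S3  S4 
 * S6   S5  S6 
(> = start, * = accepting)

start=S0; accept=S5,S6; S0-0->S1; S0-1->S2; S1-0->S3; S1-1->S4; S2-0->S5; S2-1->S6; S3-0->S3; S3-1->S4; S4-0->S5; S4-1->S6; S5-0->S3; S5-1->S4; S6-0->S5; S6-1->S6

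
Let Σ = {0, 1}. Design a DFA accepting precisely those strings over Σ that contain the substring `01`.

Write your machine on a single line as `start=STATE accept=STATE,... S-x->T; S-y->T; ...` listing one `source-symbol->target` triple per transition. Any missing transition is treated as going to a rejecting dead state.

start=S0; accept=S2; S0-0->S1; S0-1->S0; S1-0->S1; S1-1->S2; S2-0->S2; S2-1->S2

Track how much of `01` has been matched so far: state S0 is no progress, S2 is the absorbing accept state reached once `01` has occurred. Intermediate states record partial matches; on a mismatch, fall back to the longest reusable overlap.
A 3-state machine:
        0   1  
>  S0   S1  S0 
   S1   S1  S2 
 * S2   S2  S2 
(> = start, * = accepting)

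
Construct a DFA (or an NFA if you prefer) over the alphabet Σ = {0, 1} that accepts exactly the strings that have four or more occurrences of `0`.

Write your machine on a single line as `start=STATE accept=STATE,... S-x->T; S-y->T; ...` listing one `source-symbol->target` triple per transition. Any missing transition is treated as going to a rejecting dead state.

start=s0; accept=s4,s5; s0-0->s1; s0-1->s0; s1-0->s2; s1-1->s1; s2-0->s3; s2-1->s2; s3-0->s4; s3-1->s3; s4-0->s5; s4-1->s4; s5-0->s5; s5-1->s5

Only the number of `0`s matters, and only up to 5. Make a chain s0 → s1 → s2 → s3 → s4 → s5 advanced by each `0` (with s5 absorbing); every other symbol self-loops. The accepting set is {s4, s5}.
With 6 states:
        0   1  
>  s0   s1  s0 
   s1   s2  s1 
   s2   s3  s2 
   s3   s4  s3 
 * s4   s5  s4 
 * s5   s5  s5 
(> = start, * = accepting)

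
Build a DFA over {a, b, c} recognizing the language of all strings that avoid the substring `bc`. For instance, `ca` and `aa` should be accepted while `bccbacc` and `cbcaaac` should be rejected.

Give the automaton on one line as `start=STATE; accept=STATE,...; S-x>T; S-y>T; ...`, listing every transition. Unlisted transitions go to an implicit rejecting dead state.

start=S0; accept=S0,S1; S0-a>S0; S0-b>S1; S0-c>S0; S1-a>S0; S1-b>S1; S1-c>S2; S2-a>S2; S2-b>S2; S2-c>S2

This is the complement of 'contains `bc`'. Use the same substring-matching states — S0 through S2 holding how much of `bc` has just been matched — but flip the accepting set: everything except the trap S2 accepts.
        a   b   c  
>* S0   S0  S1  S0 
 * S1   S0  S1  S2 
   S2   S2  S2  S2 
(> = start, * = accepting)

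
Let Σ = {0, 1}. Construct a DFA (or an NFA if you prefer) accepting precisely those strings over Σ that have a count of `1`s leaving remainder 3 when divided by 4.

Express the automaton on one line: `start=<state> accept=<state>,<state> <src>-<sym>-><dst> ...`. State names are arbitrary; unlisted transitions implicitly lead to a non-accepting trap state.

start=q0 accept=q3 q0-0->q0 q0-1->q1 q1-0->q1 q1-1->q2 q2-0->q2 q2-1->q3 q3-0->q3 q3-1->q0

Keep the running count of `1`s modulo 4: each `1` advances along the cycle q0 → q1 → q2 → q3 → q0 while other symbols loop. Accept at q3.
        0   1  
>  q0   q0  q1 
   q1   q1  q2 
   q2   q2  q3 
 * q3   q3  q0 
(> = start, * = accepting)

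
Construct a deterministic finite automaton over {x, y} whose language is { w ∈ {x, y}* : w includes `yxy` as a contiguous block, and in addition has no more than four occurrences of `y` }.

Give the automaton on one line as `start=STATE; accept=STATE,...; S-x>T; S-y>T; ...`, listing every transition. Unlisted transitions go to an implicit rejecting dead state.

start=q0; accept=q5,q8,q12; q0-x>q0; q0-y>q1; q1-x>q2; q1-y>q3; q2-x>q4; q2-y>q5; q3-x>q6; q3-y>q7; q4-x>q4; q4-y>q3; q5-x>q5; q5-y>q8; q6-x>q9; q6-y>q8; q7-x>q10; q7-y>q11; q8-x>q8; q8-y>q12; q9-x>q9; q9-y>q7; q10-x>q11; q10-y>q12; q11-x>q11; q11-y>q11; q12-x>q12; q12-y>q11

Handle the two conditions separately and then intersect. The first has 4 states tracking whether and how much of `yxy` has been seen; the second has 6 states tracking the count of `y`s, saturating at 5. A product state is a pair (one from each), accepting exactly when both do. Equivalent product states are then merged.
A 13-state machine:
          x    y  
>  q0     q0   q1 
   q1     q2   q3 
   q2     q4   q5 
   q3     q6   q7 
   q4     q4   q3 
 * q5     q5   q8 
   q6     q9   q8 
   q7    q10  q11 
 * q8     q8  q12 
   q9     q9   q7 
   q10   q11  q12 
   q11   q11  q11 
 * q12   q12  q11 
(> = start, * = accepting)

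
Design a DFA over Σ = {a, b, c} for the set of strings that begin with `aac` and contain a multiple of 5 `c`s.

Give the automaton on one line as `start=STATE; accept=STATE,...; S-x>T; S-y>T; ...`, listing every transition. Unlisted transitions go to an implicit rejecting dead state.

Build one automaton per condition and run them in lockstep. One (5 states) tracks whether the input so far still matches the prefix `aac`; the other (5 states) tracks the count of `c`s modulo 5. Each combined state is a pair, one component from each; accept when both components accept.
With 13 states:
          a    b    c  
>  s0     s1   s2   s3 
   s1     s4   s2   s3 
   s2     s2   s2   s3 
   s3     s3   s3   s5 
   s4     s2   s2   s6 
   s5     s5   s5   s7 
   s6     s6   s6   s8 
   s7     s7   s7   s9 
   s8     s8   s8  s10 
   s9     s9   s9   s2 
   s10   s10  s10  s11 
   s11   s11  s11  s12 
 * s12   s12  s12   s6 
(> = start, * = accepting)

start=s0; accept=s12; s0-a>s1; s0-b>s2; s0-c>s3; s1-a>s4; s1-b>s2; s1-c>s3; s2-a>s2; s2-b>s2; s2-c>s3; s3-a>s3; s3-b>s3; s3-c>s5; s4-a>s2; s4-b>s2; s4-c>s6; s5-a>s5; s5-b>s5; s5-c>s7; s6-a>s6; s6-b>s6; s6-c>s8; s7-a>s7; s7-b>s7; s7-c>s9; s8-a>s8; s8-b>s8; s8-c>s10; s9-a>s9; s9-b>s9; s9-c>s2; s10-a>s10; s10-b>s10; s10-c>s11; s11-a>s11; s11-b>s11; s11-c>s12; s12-a>s12; s12-b>s12; s12-c>s6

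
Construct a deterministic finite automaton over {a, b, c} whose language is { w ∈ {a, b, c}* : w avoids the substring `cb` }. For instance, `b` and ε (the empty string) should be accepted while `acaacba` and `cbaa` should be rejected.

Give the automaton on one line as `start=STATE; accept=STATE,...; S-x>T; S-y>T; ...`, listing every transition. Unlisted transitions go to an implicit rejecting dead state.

This is the complement of 'contains `cb`'. Use the same substring-matching states — S0 through S2 holding how much of `cb` has just been matched — but flip the accepting set: everything except the trap S2 accepts.
3 states suffice.
        a   b   c  
>* S0   S0  S0  S1 
 * S1   S0  S2  S1 
   S2   S2  S2  S2 
(> = start, * = accepting)

start=S0; accept=S0,S1; S0-a>S0; S0-b>S0; S0-c>S1; S1-a>S0; S1-b>S2; S1-c>S1; S2-a>S2; S2-b>S2; S2-c>S2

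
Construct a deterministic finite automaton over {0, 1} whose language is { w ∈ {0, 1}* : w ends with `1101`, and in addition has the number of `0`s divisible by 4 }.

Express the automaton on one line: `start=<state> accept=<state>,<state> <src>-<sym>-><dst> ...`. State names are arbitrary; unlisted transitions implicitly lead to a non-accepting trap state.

Build one automaton per condition and run them in lockstep. The first has 5 states tracking how much of the suffix `1101` has currently been matched; the second has 4 states tracking the count of `0`s modulo 4. A product state is a pair (one from each), accepting exactly when both do.
          0    1  
>  q0     q1   q2 
   q1     q3   q4 
   q2     q1   q5 
   q3     q6   q7 
   q4     q3   q8 
   q5     q9   q5 
   q6     q0  q10 
   q7     q6  q11 
   q8    q12   q8 
   q9     q3  q13 
   q10    q0  q14 
   q11   q15  q11 
   q12    q6  q16 
   q13    q3   q8 
   q14   q17  q14 
   q15    q0  q18 
   q16    q6  q11 
   q17    q1  q19 
   q18    q0  q14 
 * q19    q1   q5 
(> = start, * = accepting)

start=q0 accept=q19 q0-0->q1 q0-1->q2 q1-0->q3 q1-1->q4 q2-0->q1 q2-1->q5 q3-0->q6 q3-1->q7 q4-0->q3 q4-1->q8 q5-0->q9 q5-1->q5 q6-0->q0 q6-1->q10 q7-0->q6 q7-1->q11 q8-0->q12 q8-1->q8 q9-0->q3 q9-1->q13 q10-0->q0 q10-1->q14 q11-0->q15 q11-1->q11 q12-0->q6 q12-1->q16 q13-0->q3 q13-1->q8 q14-0->q17 q14-1->q14 q15-0->q0 q15-1->q18 q16-0->q6 q16-1->q11 q17-0->q1 q17-1->q19 q18-0->q0 q18-1->q14 q19-0->q1 q19-1->q5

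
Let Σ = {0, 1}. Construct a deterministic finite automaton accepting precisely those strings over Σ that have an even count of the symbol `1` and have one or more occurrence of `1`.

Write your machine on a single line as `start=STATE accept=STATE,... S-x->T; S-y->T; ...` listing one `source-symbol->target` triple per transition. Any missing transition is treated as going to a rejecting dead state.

start=s0; accept=s2; s0-0->s0; s0-1->s1; s1-0->s1; s1-1->s2; s2-0->s2; s2-1->s3; s3-0->s3; s3-1->s2

Handle the two conditions separately and then intersect. One (2 states) tracks the count of `1`s modulo 2; the other (3 states) tracks the count of `1`s, saturating at 2. Each combined state is a pair, one component from each; accept when both components accept.
With 4 states:
        0   1  
>  s0   s0  s1 
   s1   s1  s2 
 * s2   s2  s3 
   s3   s3  s2 
(> = start, * = accepting)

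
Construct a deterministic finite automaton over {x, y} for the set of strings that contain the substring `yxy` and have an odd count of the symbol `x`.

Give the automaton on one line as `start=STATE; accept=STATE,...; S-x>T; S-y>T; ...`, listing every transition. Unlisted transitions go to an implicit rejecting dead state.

Build one automaton per condition and run them in lockstep. One (4 states) tracks whether and how much of `yxy` has been seen; the other (2 states) tracks the count of `x`s modulo 2. Each combined state is a pair, one component from each; accept when both components accept.
        x   y  
>  s0   s1  s2 
   s1   s0  s3 
   s2   s4  s2 
   s3   s5  s3 
   s4   s0  s6 
   s5   s1  s7 
 * s6   s7  s6 
   s7   s6  s7 
(> = start, * = accepting)

start=s0; accept=s6; s0-x>s1; s0-y>s2; s1-x>s0; s1-y>s3; s2-x>s4; s2-y>s2; s3-x>s5; s3-y>s3; s4-x>s0; s4-y>s6; s5-x>s1; s5-y>s7; s6-x>s7; s6-y>s6; s7-x>s6; s7-y>s7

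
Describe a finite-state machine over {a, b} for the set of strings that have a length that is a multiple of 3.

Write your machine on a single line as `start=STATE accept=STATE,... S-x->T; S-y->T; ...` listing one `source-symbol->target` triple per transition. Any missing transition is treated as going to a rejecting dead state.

start=q0; accept=q0; q0-a->q1; q0-b->q1; q1-a->q2; q1-b->q2; q2-a->q0; q2-b->q0

Only the length mod 3 matters, so use a 3-cycle: from any state, every input symbol moves to the next state, wrapping q2 back to q0. Mark q0 accepting.
3 states suffice.
        a   b  
>* q0   q1  q1 
   q1   q2  q2 
   q2   q0  q0 
(> = start, * = accepting)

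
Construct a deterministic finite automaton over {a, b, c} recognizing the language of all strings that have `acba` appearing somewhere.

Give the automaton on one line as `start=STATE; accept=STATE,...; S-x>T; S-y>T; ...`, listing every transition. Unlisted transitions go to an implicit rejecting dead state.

start=q0; accept=q4; q0-a>q1; q0-b>q0; q0-c>q0; q1-a>q1; q1-b>q0; q1-c>q2; q2-a>q1; q2-b>q3; q2-c>q0; q3-a>q4; q3-b>q0; q3-c>q0; q4-a>q4; q4-b>q4; q4-c>q4

States q0..q3 record the length of the longest prefix of `acba` that matches the current input suffix. Reaching q4 means `acba` has been seen, and we stay there forever. Accept from q4.
A 5-state machine:
        a   b   c  
>  q0   q1  q0  q0 
   q1   q1  q0  q2 
   q2   q1  q3  q0 
   q3   q4  q0  q0 
 * q4   q4  q4  q4 
(> = start, * = accepting)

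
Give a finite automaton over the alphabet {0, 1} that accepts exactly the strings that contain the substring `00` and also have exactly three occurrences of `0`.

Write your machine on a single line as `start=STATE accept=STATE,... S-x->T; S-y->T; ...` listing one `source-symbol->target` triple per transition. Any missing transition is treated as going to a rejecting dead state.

start=q0; accept=q4; q0-0->q1; q0-1->q0; q1-0->q2; q1-1->q3; q2-0->q4; q2-1->q2; q3-0->q5; q3-1->q3; q4-0->q6; q4-1->q4; q5-0->q4; q5-1->q6; q6-0->q6; q6-1->q6

Run two small machines in parallel and take their product. One (3 states) tracks whether and how much of `00` has been seen; the other (5 states) tracks the count of `0`s, saturating at 4. Each combined state is a pair, one component from each; accept when both components accept. Equivalent product states are then merged.
        0   1  
>  q0   q1  q0 
   q1   q2  q3 
   q2   q4  q2 
   q3   q5  q3 
 * q4   q6  q4 
   q5   q4  q6 
   q6   q6  q6 
(> = start, * = accepting)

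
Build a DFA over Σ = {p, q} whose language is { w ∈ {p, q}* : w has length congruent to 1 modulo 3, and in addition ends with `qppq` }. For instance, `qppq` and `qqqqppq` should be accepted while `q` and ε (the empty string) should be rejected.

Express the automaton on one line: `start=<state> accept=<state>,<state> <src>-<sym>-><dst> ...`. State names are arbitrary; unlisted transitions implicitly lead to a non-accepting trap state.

Run two small machines in parallel and take their product. One (3 states) tracks the input length modulo 3; the other (5 states) tracks how much of the suffix `qppq` has currently been matched. Each combined state is a pair, one component from each; accept when both components accept.
          p    q  
>  S0     S1   S2 
   S1     S3   S4 
   S2     S5   S4 
   S3     S0   S6 
   S4     S7   S6 
   S5     S8   S6 
   S6     S9   S2 
   S7    S10   S2 
   S8     S1  S11 
   S9    S12   S4 
   S10    S3  S13 
 * S11    S5   S4 
   S12    S0  S14 
   S13    S7   S6 
   S14    S9   S2 
(> = start, * = accepting)

start=S0 accept=S11 S0-p->S1 S0-q->S2 S1-p->S3 S1-q->S4 S2-p->S5 S2-q->S4 S3-p->S0 S3-q->S6 S4-p->S7 S4-q->S6 S5-p->S8 S5-q->S6 S6-p->S9 S6-q->S2 S7-p->S10 S7-q->S2 S8-p->S1 S8-q->S11 S9-p->S12 S9-q->S4 S10-p->S3 S10-q->S13 S11-p->S5 S11-q->S4 S12-p->S0 S12-q->S14 S13-p->S7 S13-q->S6 S14-p->S9 S14-q->S2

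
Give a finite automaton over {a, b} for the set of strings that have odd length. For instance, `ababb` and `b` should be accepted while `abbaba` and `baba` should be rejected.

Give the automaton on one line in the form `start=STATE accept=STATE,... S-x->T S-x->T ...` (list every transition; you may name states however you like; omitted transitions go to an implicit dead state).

Only the length mod 2 matters, so use a 2-cycle: from any state, every input symbol moves to the next state, wrapping q1 back to q0. Mark q1 accepting.
With 2 states:
        a   b  
>  q0   q1  q1 
 * q1   q0  q0 
(> = start, * = accepting)

start=q0 accept=q1 q0-a->q1 q0-b->q1 q1-a->q0 q1-b->q0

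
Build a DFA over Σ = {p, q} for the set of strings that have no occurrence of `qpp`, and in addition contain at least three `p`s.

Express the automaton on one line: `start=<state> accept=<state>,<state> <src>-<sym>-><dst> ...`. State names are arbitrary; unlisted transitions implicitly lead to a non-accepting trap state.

start=S0 accept=S6,S10,S11 S0-p->S1 S0-q->S2 S1-p->S3 S1-q->S4 S2-p->S5 S2-q->S2 S3-p->S6 S3-q->S7 S4-p->S8 S4-q->S4 S5-p->S9 S5-q->S4 S6-p->S6 S6-q->S10 S7-p->S11 S7-q->S7 S8-p->S9 S8-q->S7 S9-p->S9 S9-q->S9 S10-p->S11 S10-q->S10 S11-p->S9 S11-q->S10

Handle the two conditions separately and then intersect. One (4 states) tracks partial matches of the forbidden pattern `qpp`; the other (5 states) tracks the count of `p`s, saturating at 4. Each combined state is a pair, one component from each; accept when both components accept. After merging equivalent states the machine shrinks.
12 states suffice.
          p    q  
>  S0     S1   S2 
   S1     S3   S4 
   S2     S5   S2 
   S3     S6   S7 
   S4     S8   S4 
   S5     S9   S4 
 * S6     S6  S10 
   S7    S11   S7 
   S8     S9   S7 
   S9     S9   S9 
 * S10   S11  S10 
 * S11    S9  S10 
(> = start, * = accepting)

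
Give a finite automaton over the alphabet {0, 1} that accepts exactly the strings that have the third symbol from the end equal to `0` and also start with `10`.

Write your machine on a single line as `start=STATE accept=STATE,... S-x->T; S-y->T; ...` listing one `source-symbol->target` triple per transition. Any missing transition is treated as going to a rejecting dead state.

start=S0; accept=S17,S18,S19,S20; S0-0->S1; S0-1->S2; S1-0->S3; S1-1->S4; S2-0->S5; S2-1->S6; S3-0->S7; S3-1->S8; S4-0->S9; S4-1->S10; S5-0->S11; S5-1->S12; S6-0->S13; S6-1->S14; S7-0->S7; S7-1->S8; S8-0->S9; S8-1->S10; S9-0->S15; S9-1->S16; S10-0->S13; S10-1->S14; S11-0->S17; S11-1->S18; S12-0->S19; S12-1->S20; S13-0->S15; S13-1->S16; S14-0->S13; S14-1->S14; S15-0->S7; S15-1->S8; S16-0->S9; S16-1->S10; S17-0->S17; S17-1->S18; S18-0->S19; S18-1->S20; S19-0->S11; S19-1->S12; S20-0->S21; S20-1->S22; S21-0->S11; S21-1->S12; S22-0->S21; S22-1->S22

Build one automaton per condition and run them in lockstep. One (15 states) tracks the last 3 symbols read; the other (4 states) tracks whether the input so far still matches the prefix `10`. Each combined state is a pair, one component from each; accept when both components accept.
23 states suffice.
          0    1  
>  S0     S1   S2 
   S1     S3   S4 
   S2     S5   S6 
   S3     S7   S8 
   S4     S9  S10 
   S5    S11  S12 
   S6    S13  S14 
   S7     S7   S8 
   S8     S9  S10 
   S9    S15  S16 
   S10   S13  S14 
   S11   S17  S18 
   S12   S19  S20 
   S13   S15  S16 
   S14   S13  S14 
   S15    S7   S8 
   S16    S9  S10 
 * S17   S17  S18 
 * S18   S19  S20 
 * S19   S11  S12 
 * S20   S21  S22 
   S21   S11  S12 
   S22   S21  S22 
(> = start, * = accepting)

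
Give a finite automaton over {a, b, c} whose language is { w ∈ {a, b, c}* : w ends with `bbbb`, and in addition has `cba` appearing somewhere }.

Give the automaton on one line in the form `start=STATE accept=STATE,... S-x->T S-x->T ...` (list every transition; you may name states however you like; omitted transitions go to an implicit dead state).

Build one automaton per condition and run them in lockstep. The first has 5 states tracking how much of the suffix `bbbb` has currently been matched; the second has 4 states tracking whether and how much of `cba` has been seen. A product state is a pair (one from each), accepting exactly when both do.
          a    b    c  
>  q0     q0   q1   q2 
   q1     q0   q3   q2 
   q2     q0   q4   q2 
   q3     q0   q5   q2 
   q4     q6   q3   q2 
   q5     q0   q7   q2 
   q6     q6   q8   q6 
   q7     q0   q7   q2 
   q8     q6   q9   q6 
   q9     q6  q10   q6 
   q10    q6  q11   q6 
 * q11    q6  q11   q6 
(> = start, * = accepting)

start=q0 accept=q11 q0-a->q0 q0-b->q1 q0-c->q2 q1-a->q0 q1-b->q3 q1-c->q2 q2-a->q0 q2-b->q4 q2-c->q2 q3-a->q0 q3-b->q5 q3-c->q2 q4-a->q6 q4-b->q3 q4-c->q2 q5-a->q0 q5-b->q7 q5-c->q2 q6-a->q6 q6-b->q8 q6-c->q6 q7-a->q0 q7-b->q7 q7-c->q2 q8-a->q6 q8-b->q9 q8-c->q6 q9-a->q6 q9-b->q10 q9-c->q6 q10-a->q6 q10-b->q11 q10-c->q6 q11-a->q6 q11-b->q11 q11-c->q6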